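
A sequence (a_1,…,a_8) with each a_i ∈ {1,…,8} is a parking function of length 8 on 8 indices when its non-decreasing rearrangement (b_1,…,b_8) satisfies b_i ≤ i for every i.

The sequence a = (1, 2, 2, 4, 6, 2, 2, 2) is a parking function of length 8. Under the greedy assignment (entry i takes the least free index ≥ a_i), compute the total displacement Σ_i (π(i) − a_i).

Σπ(i) = 1+…+8 = 36; Σa = 1+2+2+4+6+2+2+2 = 21; disp = 36−21 = 15.

15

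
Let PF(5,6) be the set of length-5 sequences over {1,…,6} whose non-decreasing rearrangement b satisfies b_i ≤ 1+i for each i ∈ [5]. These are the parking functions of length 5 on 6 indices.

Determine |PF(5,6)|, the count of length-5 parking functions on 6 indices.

Count = (6−5+1)·(6+1)^(5−1) = 2·2401 = 4802 [KW]
E.g. (1,2,6,2,3) → sorted (1,2,2,3,6): b_i ≤ 1+i ∀i, a PF.

4802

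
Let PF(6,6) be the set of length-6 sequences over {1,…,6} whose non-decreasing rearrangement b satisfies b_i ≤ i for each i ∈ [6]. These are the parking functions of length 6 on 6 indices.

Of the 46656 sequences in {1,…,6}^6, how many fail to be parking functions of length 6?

|PF(6,6)| = (7−6)·7^(6−1) = 1×16807 = 16807 (Konheim–Weiss)
Check (6,5,5,6,6,1) → sorted (1,5,5,6,6,6): b_2=5>2, not a PF.
Total 46656; non-PF = 46656−16807 = 29849

29849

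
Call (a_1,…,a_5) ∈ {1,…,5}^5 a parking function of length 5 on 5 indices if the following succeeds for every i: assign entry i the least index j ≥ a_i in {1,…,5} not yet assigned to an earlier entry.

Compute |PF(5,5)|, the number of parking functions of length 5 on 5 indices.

1296

#PF = 1·6^4 = 1×1296 = 1296
Check (1,4,1,3,5) → sorted (1,1,3,4,5): b_i ≤ i ∀i, a PF.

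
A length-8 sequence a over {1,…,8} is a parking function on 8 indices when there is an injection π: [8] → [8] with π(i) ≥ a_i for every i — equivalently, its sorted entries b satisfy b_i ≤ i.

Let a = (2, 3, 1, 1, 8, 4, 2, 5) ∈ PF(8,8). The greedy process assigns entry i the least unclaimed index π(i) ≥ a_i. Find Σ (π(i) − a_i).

10

Σπ = 36 ({1..8} each once); Σa = 2+3+1+1+8+4+2+5 = 26; disp = 36−26 = 10.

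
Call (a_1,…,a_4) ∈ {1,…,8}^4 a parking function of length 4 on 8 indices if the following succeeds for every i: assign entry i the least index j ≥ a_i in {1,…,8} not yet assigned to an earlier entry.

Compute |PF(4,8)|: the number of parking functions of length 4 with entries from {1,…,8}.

#PF = (8+1−4)·(8+1)^{4−1} = 5 · 729 = 3645 (Konheim–Weiss)
Check (7,2,7,1) → sorted (1,2,7,7): b_i ≤ 4+i ∀i, a PF.

3645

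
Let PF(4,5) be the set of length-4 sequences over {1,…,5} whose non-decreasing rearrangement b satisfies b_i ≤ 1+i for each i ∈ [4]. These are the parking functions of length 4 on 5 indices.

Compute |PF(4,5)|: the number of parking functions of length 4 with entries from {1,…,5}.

|PF(4,5)| = (5−4+1)·(5+1)^(4−1) = 2 · 216 = 432 (Konheim–Weiss)
Check (1,2,4,5) → sorted (1,2,4,5): b_i ≤ 1+i ∀i, a PF.

432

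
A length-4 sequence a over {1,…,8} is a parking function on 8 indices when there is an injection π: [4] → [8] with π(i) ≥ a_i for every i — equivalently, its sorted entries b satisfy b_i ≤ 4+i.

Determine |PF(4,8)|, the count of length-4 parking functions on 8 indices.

#PF = (8−4+1)·(8+1)^(4−1) = 5×729 = 3645 [KW]
Check (4,7,7,2) → sorted (2,4,7,7): b_i ≤ 4+i ∀i, a PF.

3645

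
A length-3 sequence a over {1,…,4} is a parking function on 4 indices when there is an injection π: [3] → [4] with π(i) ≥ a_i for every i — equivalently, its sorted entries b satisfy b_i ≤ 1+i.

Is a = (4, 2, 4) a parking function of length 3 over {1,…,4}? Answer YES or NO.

Rearranged: b = (2, 4, 4).
  b_1=2 ≤ 2
  b_2=4 > 3
  fails at i=2 ⇒ NO

NO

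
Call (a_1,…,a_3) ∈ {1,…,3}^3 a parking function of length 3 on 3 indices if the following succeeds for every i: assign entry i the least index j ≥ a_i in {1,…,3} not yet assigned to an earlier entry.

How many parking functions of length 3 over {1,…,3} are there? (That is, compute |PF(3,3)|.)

16

|PF(3,3)| = (3−3+1)·(3+1)^(3−1) = 1 · 16 = 16 [KW]
One tuple (1,2,2) → sorted (1,2,2): b_i ≤ i ∀i, a PF.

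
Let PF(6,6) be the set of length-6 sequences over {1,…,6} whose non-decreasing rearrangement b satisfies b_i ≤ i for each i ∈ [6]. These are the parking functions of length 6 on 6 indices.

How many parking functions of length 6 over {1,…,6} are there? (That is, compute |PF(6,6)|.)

16807

|PF(6,6)| = 1·7^5 = 1×16807 = 16807
Example (4,1,1,4,2,6) → sorted (1,1,2,4,4,6): b_i ≤ i ∀i, a PF.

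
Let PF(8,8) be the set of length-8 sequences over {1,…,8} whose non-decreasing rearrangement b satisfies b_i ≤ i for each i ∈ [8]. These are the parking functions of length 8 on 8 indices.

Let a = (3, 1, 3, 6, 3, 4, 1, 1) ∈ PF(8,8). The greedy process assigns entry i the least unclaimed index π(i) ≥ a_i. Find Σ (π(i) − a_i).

14

Σπ = 8·9/2 = 36 (π permutes [8]); Σa = 3+1+3+6+3+4+1+1 = 22; disp = 36−22 = 14.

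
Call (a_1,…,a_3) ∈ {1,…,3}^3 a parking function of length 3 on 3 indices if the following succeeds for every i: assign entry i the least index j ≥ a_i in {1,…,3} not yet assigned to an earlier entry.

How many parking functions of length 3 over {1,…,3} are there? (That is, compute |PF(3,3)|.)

|PF| = (3−3+1)·(3+1)^(3−1) = 1×16 = 16 (Konheim–Weiss)
Example (3,1,2) → sorted (1,2,3): b_i ≤ i ∀i, a PF.

16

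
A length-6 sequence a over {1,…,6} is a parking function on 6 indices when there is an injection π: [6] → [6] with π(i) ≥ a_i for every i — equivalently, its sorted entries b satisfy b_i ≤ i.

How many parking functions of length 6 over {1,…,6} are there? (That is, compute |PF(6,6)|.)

16807

#PF = (7−6)·7^(6−1) = 1·16807 = 16807 [KW]
One tuple (4,1,1,6,1,3) → sorted (1,1,1,3,4,6): b_i ≤ i ∀i, a PF.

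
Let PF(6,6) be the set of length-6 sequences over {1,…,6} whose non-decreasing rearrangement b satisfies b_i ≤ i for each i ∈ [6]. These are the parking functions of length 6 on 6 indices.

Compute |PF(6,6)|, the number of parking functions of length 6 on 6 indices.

16807

|PF(6,6)| = (6+1−6)·(6+1)^{6−1} = 1×16807 = 16807
E.g. (1,4,3,2,6,4) → sorted (1,2,3,4,4,6): b_i ≤ i ∀i, a PF.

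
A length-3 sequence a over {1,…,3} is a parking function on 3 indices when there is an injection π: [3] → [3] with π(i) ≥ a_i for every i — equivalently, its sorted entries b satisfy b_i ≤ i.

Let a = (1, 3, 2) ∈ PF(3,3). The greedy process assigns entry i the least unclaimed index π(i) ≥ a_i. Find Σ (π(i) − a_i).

0

Σπ = 3·4/2 = 6 (π permutes [3]); Σa = 1+3+2 = 6; disp = 6−6 = 0.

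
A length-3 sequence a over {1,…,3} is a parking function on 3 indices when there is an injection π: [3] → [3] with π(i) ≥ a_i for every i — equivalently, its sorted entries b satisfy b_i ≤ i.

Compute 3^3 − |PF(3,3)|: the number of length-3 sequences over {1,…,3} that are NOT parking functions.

11

|PF| = (3+1−3)·(3+1)^{3−1} = 1×16 = 16 [KW]
E.g. (3,3,3) → sorted (3,3,3): b_1=3>1, not a PF.
So 27 − 16 = 11 fail.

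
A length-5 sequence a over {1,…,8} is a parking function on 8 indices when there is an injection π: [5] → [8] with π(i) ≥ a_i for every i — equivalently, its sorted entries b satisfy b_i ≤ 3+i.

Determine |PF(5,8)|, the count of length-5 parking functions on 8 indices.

26244

Count = (9−5)·9^(5−1) = 4 · 6561 = 26244
Check (2,3,3,5,7) → sorted (2,3,3,5,7): b_i ≤ 3+i ∀i, a PF.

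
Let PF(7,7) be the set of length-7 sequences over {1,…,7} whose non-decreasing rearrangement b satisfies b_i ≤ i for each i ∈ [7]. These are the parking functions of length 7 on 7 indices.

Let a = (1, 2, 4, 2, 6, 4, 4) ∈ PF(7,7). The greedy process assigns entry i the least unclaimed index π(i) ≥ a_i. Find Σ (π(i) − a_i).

5

Σπ = 7·8/2 = 28 (π permutes [7]); Σa = 1+2+4+2+6+4+4 = 23; disp = 28−23 = 5.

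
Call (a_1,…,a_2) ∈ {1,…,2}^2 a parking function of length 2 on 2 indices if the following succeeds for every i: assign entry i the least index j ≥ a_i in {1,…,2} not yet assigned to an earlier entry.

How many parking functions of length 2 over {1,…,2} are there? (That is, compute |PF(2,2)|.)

#PF = (2−2+1)·(2+1)^(2−1) = 1 · 3 = 3
One tuple (2,1) → sorted (1,2): b_i ≤ i ∀i, a PF.

3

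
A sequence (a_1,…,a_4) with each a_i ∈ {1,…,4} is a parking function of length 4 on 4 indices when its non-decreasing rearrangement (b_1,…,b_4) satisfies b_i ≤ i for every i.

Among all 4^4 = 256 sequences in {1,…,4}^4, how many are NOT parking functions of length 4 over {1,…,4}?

131

#PF = (5−4)·5^(4−1) = 1×125 = 125 [KW]
Check (4,4,3,4) → sorted (3,4,4,4): b_1=3>1, not a PF.
Total 256; non-PF = 256−125 = 131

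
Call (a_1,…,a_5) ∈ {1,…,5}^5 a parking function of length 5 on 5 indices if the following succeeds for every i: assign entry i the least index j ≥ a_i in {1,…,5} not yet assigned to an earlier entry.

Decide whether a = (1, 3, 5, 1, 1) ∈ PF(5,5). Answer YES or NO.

YES

Rearranged: b = (1, 1, 1, 3, 5).
  b_1=1 ≤ 1
  b_2=1 ≤ 2
  b_3=1 ≤ 3
  b_4=3 ≤ 4
  b_5=5 ≤ 5
All bounds hold ⇒ YES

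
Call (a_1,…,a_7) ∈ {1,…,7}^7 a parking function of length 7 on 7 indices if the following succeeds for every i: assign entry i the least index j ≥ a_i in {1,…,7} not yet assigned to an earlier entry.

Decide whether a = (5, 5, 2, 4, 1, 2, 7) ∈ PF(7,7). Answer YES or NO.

YES

Sorted: b = (1, 2, 2, 4, 5, 5, 7).
  b_1=1 ≤ 1
  b_2=2 ≤ 2
  b_3=2 ≤ 3
  b_4=4 ≤ 4
  b_5=5 ≤ 5
  b_6=5 ≤ 6
  b_7=7 ≤ 7
All bounds hold ⇒ YES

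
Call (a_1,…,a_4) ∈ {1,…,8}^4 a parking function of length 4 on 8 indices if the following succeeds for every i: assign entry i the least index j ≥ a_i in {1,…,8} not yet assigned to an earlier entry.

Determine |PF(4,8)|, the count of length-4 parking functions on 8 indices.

Count = (8−4+1)·(8+1)^(4−1) = 5×729 = 3645 [KW]
E.g. (1,2,8,2) → sorted (1,2,2,8): b_i ≤ 4+i ∀i, a PF.

3645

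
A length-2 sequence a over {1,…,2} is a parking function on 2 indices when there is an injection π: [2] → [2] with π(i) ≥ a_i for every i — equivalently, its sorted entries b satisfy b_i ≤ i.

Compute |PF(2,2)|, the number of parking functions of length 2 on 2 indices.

3

Count = (3−2)·3^(2−1) = 1 · 3 = 3 (Konheim–Weiss)
One tuple (1,1) → sorted (1,1): b_i ≤ i ∀i, a PF.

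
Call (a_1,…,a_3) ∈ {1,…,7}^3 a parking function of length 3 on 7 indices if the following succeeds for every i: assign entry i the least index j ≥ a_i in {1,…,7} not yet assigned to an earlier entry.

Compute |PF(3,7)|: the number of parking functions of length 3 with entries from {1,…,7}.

#PF = (7−3+1)·(7+1)^(3−1) = 5 · 64 = 320 (Konheim–Weiss)
One tuple (5,3,6) → sorted (3,5,6): b_i ≤ 4+i ∀i, a PF.

320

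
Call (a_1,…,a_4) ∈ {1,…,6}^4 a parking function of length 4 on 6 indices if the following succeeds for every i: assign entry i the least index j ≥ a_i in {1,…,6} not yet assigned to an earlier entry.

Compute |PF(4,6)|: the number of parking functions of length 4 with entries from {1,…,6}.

1029

|PF(4,6)| = (6+1−4)·(6+1)^{4−1} = 3 · 343 = 1029
E.g. (3,3,3,4) → sorted (3,3,3,4): b_i ≤ 2+i ∀i, a PF.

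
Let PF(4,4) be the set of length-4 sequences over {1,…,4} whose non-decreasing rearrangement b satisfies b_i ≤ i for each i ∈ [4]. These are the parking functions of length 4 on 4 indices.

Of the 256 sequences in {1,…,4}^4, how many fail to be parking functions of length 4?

|PF(4,4)| = 1·5^3 = 1×125 = 125 [KW]
One tuple (2,4,2,4) → sorted (2,2,4,4): b_1=2>1, not a PF.
So 256 − 125 = 131 fail.

131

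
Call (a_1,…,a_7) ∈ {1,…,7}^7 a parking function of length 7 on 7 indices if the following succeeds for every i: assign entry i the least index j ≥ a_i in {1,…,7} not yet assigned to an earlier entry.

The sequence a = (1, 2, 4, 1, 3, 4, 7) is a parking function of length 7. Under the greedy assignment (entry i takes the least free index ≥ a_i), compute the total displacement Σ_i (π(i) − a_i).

6

Σπ(i) = 1+…+7 = 28; Σa = 1+2+4+1+3+4+7 = 22; disp = 28−22 = 6.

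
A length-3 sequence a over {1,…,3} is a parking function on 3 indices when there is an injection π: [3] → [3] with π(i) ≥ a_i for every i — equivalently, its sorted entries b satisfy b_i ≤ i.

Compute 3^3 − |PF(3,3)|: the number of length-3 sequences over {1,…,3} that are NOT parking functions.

#PF = (3−3+1)·(3+1)^(3−1) = 1 · 16 = 16 [KW]
E.g. (2,3,3) → sorted (2,3,3): b_1=2>1, not a PF.
So 27 − 16 = 11 fail.

11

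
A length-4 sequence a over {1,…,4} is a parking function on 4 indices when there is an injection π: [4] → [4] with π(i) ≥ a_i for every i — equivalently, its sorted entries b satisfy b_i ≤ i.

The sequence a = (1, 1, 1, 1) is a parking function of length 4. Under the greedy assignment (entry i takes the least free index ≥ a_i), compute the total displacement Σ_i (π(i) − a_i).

Σπ(i) = 1+…+4 = 10; Σa = 1+1+1+1 = 4; disp = 10−4 = 6.

6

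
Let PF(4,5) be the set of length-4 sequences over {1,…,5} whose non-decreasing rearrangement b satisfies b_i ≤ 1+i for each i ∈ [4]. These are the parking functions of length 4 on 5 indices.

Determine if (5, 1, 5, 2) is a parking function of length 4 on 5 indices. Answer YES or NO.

Sorted: b = (1, 2, 5, 5).
  b_1=1 ≤ 2
  b_2=2 ≤ 3
  b_3=5 > 4
  fails at i=3 ⇒ NO

NO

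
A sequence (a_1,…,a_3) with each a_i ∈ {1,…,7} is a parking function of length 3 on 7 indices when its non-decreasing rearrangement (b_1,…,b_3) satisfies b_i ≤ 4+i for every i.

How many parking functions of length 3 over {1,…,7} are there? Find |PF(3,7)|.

|PF| = (7−3+1)·(7+1)^(3−1) = 5×64 = 320
E.g. (1,3,4) → sorted (1,3,4): b_i ≤ 4+i ∀i, a PF.

320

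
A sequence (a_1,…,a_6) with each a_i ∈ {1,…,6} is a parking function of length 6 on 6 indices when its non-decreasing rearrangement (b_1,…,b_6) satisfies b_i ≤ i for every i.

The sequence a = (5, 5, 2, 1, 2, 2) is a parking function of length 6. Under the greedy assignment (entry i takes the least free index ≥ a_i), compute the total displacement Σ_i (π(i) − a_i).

Σπ(i) = 1+…+6 = 21; Σa = 5+5+2+1+2+2 = 17; disp = 21−17 = 4.

4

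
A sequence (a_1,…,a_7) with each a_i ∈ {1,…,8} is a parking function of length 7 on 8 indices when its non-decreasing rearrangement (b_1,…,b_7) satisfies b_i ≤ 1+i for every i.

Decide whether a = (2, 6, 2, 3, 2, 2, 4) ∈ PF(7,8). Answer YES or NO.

Rearranged: b = (2, 2, 2, 2, 3, 4, 6).
  b_1=2 ≤ 2
  b_2=2 ≤ 3
  b_3=2 ≤ 4
  b_4=2 ≤ 5
  b_5=3 ≤ 6
  b_6=4 ≤ 7
  b_7=6 ≤ 8
All bounds hold ⇒ YES

YES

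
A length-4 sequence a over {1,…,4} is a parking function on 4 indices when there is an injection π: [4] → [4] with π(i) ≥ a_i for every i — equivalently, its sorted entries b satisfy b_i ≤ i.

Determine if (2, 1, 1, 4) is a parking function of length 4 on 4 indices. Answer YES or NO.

YES

Rearranged: b = (1, 1, 2, 4).
  b_1=1 ≤ 1
  b_2=1 ≤ 2
  b_3=2 ≤ 3
  b_4=4 ≤ 4
All bounds hold ⇒ YES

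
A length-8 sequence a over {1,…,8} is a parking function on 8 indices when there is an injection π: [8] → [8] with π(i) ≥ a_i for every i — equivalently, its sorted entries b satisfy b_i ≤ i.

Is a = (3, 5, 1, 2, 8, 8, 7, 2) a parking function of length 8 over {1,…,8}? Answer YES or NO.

Sorted: b = (1, 2, 2, 3, 5, 7, 8, 8).
  b_1=1 ≤ 1
  b_2=2 ≤ 2
  b_3=2 ≤ 3
  b_4=3 ≤ 4
  b_5=5 ≤ 5
  b_6=7 > 6
  fails at i=6 ⇒ NO

NO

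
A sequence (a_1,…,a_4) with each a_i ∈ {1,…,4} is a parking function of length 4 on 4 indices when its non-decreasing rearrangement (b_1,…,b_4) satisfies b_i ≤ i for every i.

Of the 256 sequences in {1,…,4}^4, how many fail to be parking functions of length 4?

Count = (4−4+1)·(4+1)^(4−1) = 1·125 = 125 (Pollak)
One tuple (4,1,4,3) → sorted (1,3,4,4): b_2=3>2, not a PF.
So 256 − 125 = 131 fail.

131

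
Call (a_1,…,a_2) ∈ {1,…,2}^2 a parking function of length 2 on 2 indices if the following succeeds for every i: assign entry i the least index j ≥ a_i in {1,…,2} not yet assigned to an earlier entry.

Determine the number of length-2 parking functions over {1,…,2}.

Count = (2+1−2)·(2+1)^{2−1} = 1×3 = 3 [KW]
E.g. (1,2) → sorted (1,2): b_i ≤ i ∀i, a PF.

3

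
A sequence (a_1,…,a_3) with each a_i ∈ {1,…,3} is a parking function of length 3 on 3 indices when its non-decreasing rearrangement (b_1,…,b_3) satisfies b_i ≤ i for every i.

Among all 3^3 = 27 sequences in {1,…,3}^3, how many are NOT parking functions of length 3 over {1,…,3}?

#PF = (4−3)·4^(3−1) = 1 · 16 = 16 (Konheim–Weiss)
Example (2,2,3) → sorted (2,2,3): b_1=2>1, not a PF.
3^3 − 16 = 27 − 16 = 11

11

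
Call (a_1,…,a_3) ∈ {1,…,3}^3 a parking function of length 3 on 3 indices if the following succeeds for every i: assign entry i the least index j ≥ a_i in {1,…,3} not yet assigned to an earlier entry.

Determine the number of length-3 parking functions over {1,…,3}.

|PF(3,3)| = 1·4^2 = 1×16 = 16 [KW]
E.g. (2,3,1) → sorted (1,2,3): b_i ≤ i ∀i, a PF.

16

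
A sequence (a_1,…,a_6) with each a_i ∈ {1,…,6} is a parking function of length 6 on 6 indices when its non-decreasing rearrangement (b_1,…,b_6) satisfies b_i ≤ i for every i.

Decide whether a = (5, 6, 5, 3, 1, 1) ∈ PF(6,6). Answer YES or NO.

NO

Sorted: b = (1, 1, 3, 5, 5, 6).
  b_1=1 ≤ 1
  b_2=1 ≤ 2
  b_3=3 ≤ 3
  b_4=5 > 4
  fails at i=4 ⇒ NO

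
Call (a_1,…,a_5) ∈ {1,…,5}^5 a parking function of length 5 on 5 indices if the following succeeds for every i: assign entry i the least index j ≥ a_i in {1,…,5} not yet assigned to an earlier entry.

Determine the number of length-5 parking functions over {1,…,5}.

#PF = (6−5)·6^(5−1) = 1·1296 = 1296
One tuple (1,4,5,2,2) → sorted (1,2,2,4,5): b_i ≤ i ∀i, a PF.

1296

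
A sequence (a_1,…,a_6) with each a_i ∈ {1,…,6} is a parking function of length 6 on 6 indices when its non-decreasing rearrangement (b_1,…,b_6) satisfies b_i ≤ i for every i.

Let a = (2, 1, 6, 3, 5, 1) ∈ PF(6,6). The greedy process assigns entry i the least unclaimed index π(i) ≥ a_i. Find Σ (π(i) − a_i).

3

Σπ = 21 ({1..6} each once); Σa = 2+1+6+3+5+1 = 18; disp = 21−18 = 3.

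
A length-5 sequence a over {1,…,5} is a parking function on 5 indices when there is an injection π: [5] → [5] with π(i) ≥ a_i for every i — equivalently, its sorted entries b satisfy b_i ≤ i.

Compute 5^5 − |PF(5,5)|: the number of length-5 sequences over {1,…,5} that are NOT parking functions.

1829

#PF = (6−5)·6^(5−1) = 1×1296 = 1296 (Konheim–Weiss)
E.g. (2,2,5,3,5) → sorted (2,2,3,5,5): b_1=2>1, not a PF.
5^5 − 1296 = 3125 − 1296 = 1829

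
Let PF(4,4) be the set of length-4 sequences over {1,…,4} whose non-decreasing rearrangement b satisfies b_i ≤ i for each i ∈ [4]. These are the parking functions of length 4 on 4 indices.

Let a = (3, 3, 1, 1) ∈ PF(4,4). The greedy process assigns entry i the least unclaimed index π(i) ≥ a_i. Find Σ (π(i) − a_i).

2

Σπ = 4·5/2 = 10 (π permutes [4]); Σa = 3+3+1+1 = 8; disp = 10−8 = 2.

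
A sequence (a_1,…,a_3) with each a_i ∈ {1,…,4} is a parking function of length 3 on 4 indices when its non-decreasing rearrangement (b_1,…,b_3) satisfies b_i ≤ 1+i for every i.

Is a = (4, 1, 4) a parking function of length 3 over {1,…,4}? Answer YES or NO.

Order a: b = (1, 4, 4).
  b_1=1 ≤ 2
  b_2=4 > 3
  fails at i=2 ⇒ NO

NO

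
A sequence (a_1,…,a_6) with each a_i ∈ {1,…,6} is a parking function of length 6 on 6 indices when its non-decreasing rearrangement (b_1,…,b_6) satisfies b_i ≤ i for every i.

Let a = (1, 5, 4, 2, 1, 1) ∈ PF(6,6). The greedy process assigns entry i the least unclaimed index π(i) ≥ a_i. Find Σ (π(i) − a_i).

Σπ = 21 ({1..6} each once); Σa = 1+5+4+2+1+1 = 14; disp = 21−14 = 7.

7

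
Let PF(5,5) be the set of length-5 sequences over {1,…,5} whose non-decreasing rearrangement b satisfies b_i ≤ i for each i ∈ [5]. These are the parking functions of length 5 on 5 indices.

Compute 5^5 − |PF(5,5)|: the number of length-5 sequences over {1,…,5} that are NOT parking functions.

1829

Count = (5+1−5)·(5+1)^{5−1} = 1×1296 = 1296 [KW]
E.g. (5,5,1,5,5) → sorted (1,5,5,5,5): b_2=5>2, not a PF.
So 3125 − 1296 = 1829 fail.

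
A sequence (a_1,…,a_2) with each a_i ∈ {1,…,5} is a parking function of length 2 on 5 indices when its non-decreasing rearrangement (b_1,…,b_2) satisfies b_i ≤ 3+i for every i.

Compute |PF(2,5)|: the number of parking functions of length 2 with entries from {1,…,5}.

24

|PF(2,5)| = (6−2)·6^(2−1) = 4 · 6 = 24 [KW]
Example (5,4) → sorted (4,5): b_i ≤ 3+i ∀i, a PF.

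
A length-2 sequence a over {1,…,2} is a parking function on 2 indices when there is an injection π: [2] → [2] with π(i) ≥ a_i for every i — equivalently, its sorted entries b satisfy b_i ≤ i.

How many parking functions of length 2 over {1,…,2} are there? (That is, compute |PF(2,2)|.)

3

Count = (3−2)·3^(2−1) = 1 · 3 = 3 (Konheim–Weiss)
Example (1,2) → sorted (1,2): b_i ≤ i ∀i, a PF.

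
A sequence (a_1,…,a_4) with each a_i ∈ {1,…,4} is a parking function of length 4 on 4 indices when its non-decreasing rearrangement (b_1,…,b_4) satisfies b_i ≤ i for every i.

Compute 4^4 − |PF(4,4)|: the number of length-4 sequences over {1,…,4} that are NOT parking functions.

131

#PF = 1·5^3 = 1×125 = 125 (Konheim–Weiss)
Check (1,4,2,4) → sorted (1,2,4,4): b_3=4>3, not a PF.
4^4 − 125 = 256 − 125 = 131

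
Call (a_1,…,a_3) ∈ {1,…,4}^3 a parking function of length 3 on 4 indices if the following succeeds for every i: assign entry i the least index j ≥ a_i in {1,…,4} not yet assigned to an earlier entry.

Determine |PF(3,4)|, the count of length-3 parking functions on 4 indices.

#PF = (4−3+1)·(4+1)^(3−1) = 2×25 = 50 [KW]
One tuple (2,3,2) → sorted (2,2,3): b_i ≤ 1+i ∀i, a PF.

50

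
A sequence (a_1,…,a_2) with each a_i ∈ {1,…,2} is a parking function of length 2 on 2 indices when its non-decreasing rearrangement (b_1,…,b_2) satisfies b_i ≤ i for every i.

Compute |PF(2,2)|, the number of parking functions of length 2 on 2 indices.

3

|PF(2,2)| = (2+1−2)·(2+1)^{2−1} = 1 · 3 = 3 (Pollak)
Check (1,1) → sorted (1,1): b_i ≤ i ∀i, a PF.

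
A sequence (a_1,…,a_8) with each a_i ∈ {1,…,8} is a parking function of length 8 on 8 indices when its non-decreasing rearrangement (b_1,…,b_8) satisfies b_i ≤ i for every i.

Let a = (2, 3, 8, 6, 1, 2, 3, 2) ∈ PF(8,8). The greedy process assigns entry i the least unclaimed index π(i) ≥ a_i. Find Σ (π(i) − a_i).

9

Σπ = 36 ({1..8} each once); Σa = 2+3+8+6+1+2+3+2 = 27; disp = 36−27 = 9.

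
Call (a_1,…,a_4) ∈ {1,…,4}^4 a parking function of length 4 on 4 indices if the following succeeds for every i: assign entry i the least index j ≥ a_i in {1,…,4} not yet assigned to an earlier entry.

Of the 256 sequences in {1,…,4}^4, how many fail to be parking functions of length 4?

Count = 1·5^3 = 1×125 = 125
Example (4,2,4,4) → sorted (2,4,4,4): b_1=2>1, not a PF.
So 256 − 125 = 131 fail.

131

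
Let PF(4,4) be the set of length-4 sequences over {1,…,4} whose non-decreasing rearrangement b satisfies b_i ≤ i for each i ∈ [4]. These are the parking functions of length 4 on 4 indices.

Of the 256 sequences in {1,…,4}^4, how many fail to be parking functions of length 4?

Count = (4+1−4)·(4+1)^{4−1} = 1 · 125 = 125 (Pollak)
One tuple (3,2,4,4) → sorted (2,3,4,4): b_1=2>1, not a PF.
So 256 − 125 = 131 fail.

131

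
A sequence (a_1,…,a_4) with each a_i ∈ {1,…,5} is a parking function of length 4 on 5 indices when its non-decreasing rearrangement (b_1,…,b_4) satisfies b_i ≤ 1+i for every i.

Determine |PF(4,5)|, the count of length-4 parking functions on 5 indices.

432

|PF| = 2·6^3 = 2 · 216 = 432 [KW]
Example (2,4,1,5) → sorted (1,2,4,5): b_i ≤ 1+i ∀i, a PF.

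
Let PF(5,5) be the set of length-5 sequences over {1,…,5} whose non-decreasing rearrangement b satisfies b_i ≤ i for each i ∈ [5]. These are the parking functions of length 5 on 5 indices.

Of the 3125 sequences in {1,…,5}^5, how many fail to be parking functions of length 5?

1829

|PF| = 1·6^4 = 1 · 1296 = 1296 [KW]
One tuple (2,1,3,5,5) → sorted (1,2,3,5,5): b_4=5>4, not a PF.
So 3125 − 1296 = 1829 fail.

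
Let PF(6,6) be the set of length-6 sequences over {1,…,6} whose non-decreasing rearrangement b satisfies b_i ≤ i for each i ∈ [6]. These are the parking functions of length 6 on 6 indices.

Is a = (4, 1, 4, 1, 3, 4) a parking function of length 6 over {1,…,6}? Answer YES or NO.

YES

Sorted: b = (1, 1, 3, 4, 4, 4).
  b_1=1 ≤ 1
  b_2=1 ≤ 2
  b_3=3 ≤ 3
  b_4=4 ≤ 4
  b_5=4 ≤ 5
  b_6=4 ≤ 6
All bounds hold ⇒ YES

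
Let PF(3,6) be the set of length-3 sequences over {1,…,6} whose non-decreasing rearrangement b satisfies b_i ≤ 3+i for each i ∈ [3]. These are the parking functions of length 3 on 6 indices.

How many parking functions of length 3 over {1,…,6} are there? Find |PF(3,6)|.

#PF = (6−3+1)·(6+1)^(3−1) = 4·49 = 196 (Pollak)
One tuple (6,3,1) → sorted (1,3,6): b_i ≤ 3+i ∀i, a PF.

196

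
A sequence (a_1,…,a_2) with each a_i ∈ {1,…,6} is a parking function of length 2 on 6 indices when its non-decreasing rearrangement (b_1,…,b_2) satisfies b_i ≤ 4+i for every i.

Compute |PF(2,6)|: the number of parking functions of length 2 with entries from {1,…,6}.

35

#PF = 5·7^1 = 5 · 7 = 35 (Pollak)
Example (2,5) → sorted (2,5): b_i ≤ 4+i ∀i, a PF.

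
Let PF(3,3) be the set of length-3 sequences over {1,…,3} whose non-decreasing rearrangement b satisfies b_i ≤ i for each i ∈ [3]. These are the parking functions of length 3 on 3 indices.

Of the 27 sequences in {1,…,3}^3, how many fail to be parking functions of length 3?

11

#PF = (4−3)·4^(3−1) = 1·16 = 16 (Pollak)
E.g. (3,2,3) → sorted (2,3,3): b_1=2>1, not a PF.
So 27 − 16 = 11 fail.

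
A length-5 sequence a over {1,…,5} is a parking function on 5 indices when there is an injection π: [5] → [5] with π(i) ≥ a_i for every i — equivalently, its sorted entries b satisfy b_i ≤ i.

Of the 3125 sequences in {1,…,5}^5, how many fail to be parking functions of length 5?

1829

#PF = 1·6^4 = 1×1296 = 1296 (Konheim–Weiss)
E.g. (5,5,3,2,4) → sorted (2,3,4,5,5): b_1=2>1, not a PF.
5^5 − 1296 = 3125 − 1296 = 1829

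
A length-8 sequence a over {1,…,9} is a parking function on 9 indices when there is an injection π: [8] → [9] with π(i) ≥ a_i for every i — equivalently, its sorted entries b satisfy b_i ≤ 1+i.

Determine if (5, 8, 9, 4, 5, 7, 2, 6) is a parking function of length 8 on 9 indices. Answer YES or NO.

NO

Rearranged: b = (2, 4, 5, 5, 6, 7, 8, 9).
  b_1=2 ≤ 2
  b_2=4 > 3
  fails at i=2 ⇒ NO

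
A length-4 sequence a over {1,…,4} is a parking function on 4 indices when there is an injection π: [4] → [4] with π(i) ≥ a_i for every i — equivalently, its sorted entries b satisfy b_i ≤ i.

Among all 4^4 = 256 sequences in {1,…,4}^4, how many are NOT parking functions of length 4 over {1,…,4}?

#PF = 1·5^3 = 1 · 125 = 125 [KW]
One tuple (3,4,3,3) → sorted (3,3,3,4): b_1=3>1, not a PF.
4^4 − 125 = 256 − 125 = 131

131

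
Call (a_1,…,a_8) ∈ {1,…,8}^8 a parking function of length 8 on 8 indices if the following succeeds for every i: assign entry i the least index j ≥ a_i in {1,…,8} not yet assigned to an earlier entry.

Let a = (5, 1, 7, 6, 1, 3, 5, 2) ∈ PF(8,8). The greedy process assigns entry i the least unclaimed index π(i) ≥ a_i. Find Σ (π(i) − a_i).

6

Σπ = 8·9/2 = 36 (π permutes [8]); Σa = 5+1+7+6+1+3+5+2 = 30; disp = 36−30 = 6.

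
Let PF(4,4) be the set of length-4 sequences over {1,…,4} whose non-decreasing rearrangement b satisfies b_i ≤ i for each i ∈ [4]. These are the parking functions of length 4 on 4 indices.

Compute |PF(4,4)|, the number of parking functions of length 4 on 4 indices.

|PF| = (4+1−4)·(4+1)^{4−1} = 1·125 = 125
E.g. (1,3,2,1) → sorted (1,1,2,3): b_i ≤ i ∀i, a PF.

125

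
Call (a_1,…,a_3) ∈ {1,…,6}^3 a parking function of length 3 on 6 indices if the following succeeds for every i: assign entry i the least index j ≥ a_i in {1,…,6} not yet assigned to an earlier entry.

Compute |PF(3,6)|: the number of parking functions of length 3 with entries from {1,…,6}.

|PF| = (6−3+1)·(6+1)^(3−1) = 4×49 = 196 [KW]
E.g. (6,2,2) → sorted (2,2,6): b_i ≤ 3+i ∀i, a PF.

196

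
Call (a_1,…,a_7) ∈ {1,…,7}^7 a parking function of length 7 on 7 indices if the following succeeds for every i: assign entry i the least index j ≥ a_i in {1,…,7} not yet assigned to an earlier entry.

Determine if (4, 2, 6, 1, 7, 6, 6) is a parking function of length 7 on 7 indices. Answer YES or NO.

Order a: b = (1, 2, 4, 6, 6, 6, 7).
  b_1=1 ≤ 1
  b_2=2 ≤ 2
  b_3=4 > 3
  fails at i=3 ⇒ NO

NO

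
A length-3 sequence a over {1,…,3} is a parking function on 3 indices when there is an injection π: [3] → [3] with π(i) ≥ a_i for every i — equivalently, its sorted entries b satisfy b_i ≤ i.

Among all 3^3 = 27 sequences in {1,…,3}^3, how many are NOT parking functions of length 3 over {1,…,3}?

|PF| = (3+1−3)·(3+1)^{3−1} = 1×16 = 16 (Konheim–Weiss)
Check (3,3,2) → sorted (2,3,3): b_1=2>1, not a PF.
So 27 − 16 = 11 fail.

11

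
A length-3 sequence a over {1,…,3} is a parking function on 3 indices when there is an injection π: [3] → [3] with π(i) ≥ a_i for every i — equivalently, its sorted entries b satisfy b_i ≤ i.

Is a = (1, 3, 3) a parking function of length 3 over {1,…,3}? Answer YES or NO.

NO

Sorted: b = (1, 3, 3).
  b_1=1 ≤ 1
  b_2=3 > 2
  fails at i=2 ⇒ NO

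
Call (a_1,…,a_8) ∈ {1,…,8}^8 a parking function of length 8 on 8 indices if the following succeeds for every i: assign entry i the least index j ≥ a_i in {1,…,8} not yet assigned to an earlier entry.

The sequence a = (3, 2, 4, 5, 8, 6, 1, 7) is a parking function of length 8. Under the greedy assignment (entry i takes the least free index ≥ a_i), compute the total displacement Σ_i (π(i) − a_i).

0

Σπ = 36 ({1..8} each once); Σa = 3+2+4+5+8+6+1+7 = 36; disp = 36−36 = 0.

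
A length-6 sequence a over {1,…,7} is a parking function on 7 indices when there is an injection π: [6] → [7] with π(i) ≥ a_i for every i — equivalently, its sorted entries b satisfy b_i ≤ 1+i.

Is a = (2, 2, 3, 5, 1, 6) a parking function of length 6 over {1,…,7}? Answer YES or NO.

Order a: b = (1, 2, 2, 3, 5, 6).
  b_1=1 ≤ 2
  b_2=2 ≤ 3
  b_3=2 ≤ 4
  b_4=3 ≤ 5
  b_5=5 ≤ 6
  b_6=6 ≤ 7
All bounds hold ⇒ YES

YES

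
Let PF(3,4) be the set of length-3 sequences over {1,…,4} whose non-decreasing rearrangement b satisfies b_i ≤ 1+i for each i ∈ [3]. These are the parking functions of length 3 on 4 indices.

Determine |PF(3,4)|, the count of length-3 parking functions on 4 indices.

|PF| = (5−3)·5^(3−1) = 2 · 25 = 50
Example (1,2,1) → sorted (1,1,2): b_i ≤ 1+i ∀i, a PF.

50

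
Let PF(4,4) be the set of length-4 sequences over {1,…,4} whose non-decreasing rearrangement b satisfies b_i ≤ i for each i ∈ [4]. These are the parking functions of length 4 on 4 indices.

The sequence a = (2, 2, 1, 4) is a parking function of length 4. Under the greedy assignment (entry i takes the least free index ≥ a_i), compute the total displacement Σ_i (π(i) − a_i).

1

Σπ = 10 ({1..4} each once); Σa = 2+2+1+4 = 9; disp = 10−9 = 1.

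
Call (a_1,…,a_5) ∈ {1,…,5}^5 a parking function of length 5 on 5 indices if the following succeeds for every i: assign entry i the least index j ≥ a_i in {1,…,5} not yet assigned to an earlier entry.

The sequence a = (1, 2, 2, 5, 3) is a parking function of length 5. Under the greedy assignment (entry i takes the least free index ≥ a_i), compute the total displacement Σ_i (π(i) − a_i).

Σπ(i) = 1+…+5 = 15; Σa = 1+2+2+5+3 = 13; disp = 15−13 = 2.

2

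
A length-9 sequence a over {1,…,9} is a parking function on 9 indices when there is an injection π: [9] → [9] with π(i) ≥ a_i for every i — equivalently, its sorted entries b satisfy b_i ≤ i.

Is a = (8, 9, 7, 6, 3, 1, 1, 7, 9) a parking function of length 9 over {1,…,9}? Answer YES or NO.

NO

Order a: b = (1, 1, 3, 6, 7, 7, 8, 9, 9).
  b_1=1 ≤ 1
  b_2=1 ≤ 2
  b_3=3 ≤ 3
  b_4=6 > 4
  fails at i=4 ⇒ NO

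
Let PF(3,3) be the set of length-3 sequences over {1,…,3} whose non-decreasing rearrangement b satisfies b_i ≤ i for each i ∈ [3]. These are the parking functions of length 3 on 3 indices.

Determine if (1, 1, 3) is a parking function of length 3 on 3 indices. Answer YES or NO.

Rearranged: b = (1, 1, 3).
  b_1=1 ≤ 1
  b_2=1 ≤ 2
  b_3=3 ≤ 3
All bounds hold ⇒ YES

YES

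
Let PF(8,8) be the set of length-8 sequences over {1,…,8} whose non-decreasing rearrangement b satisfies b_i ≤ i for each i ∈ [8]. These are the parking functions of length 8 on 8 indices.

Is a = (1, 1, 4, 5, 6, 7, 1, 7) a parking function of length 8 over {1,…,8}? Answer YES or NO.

YES

Rearranged: b = (1, 1, 1, 4, 5, 6, 7, 7).
  b_1=1 ≤ 1
  b_2=1 ≤ 2
  b_3=1 ≤ 3
  b_4=4 ≤ 4
  b_5=5 ≤ 5
  b_6=6 ≤ 6
  b_7=7 ≤ 7
  b_8=7 ≤ 8
All bounds hold ⇒ YES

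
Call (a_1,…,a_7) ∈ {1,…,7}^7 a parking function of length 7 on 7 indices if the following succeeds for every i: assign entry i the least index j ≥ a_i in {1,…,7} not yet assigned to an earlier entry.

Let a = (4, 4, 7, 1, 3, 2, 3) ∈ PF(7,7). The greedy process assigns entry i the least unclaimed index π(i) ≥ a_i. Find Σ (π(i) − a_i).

Σπ(i) = 1+…+7 = 28; Σa = 4+4+7+1+3+2+3 = 24; disp = 28−24 = 4.

4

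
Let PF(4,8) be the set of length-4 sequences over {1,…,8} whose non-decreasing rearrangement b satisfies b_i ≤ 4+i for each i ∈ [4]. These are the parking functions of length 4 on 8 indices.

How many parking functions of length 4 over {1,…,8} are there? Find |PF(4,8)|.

3645

|PF(4,8)| = 5·9^3 = 5·729 = 3645 (Konheim–Weiss)
Example (1,6,6,7) → sorted (1,6,6,7): b_i ≤ 4+i ∀i, a PF.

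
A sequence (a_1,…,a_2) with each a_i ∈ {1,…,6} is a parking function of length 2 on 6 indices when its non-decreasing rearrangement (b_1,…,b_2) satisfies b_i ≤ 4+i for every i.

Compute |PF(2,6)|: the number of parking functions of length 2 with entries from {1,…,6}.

35

#PF = (7−2)·7^(2−1) = 5·7 = 35
Example (6,1) → sorted (1,6): b_i ≤ 4+i ∀i, a PF.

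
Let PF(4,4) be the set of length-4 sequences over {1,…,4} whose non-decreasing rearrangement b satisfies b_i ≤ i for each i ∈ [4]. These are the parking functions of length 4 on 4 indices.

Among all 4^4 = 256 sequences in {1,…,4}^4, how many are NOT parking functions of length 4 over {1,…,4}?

131

|PF| = 1·5^3 = 1×125 = 125 (Konheim–Weiss)
Example (1,4,4,1) → sorted (1,1,4,4): b_3=4>3, not a PF.
4^4 − 125 = 256 − 125 = 131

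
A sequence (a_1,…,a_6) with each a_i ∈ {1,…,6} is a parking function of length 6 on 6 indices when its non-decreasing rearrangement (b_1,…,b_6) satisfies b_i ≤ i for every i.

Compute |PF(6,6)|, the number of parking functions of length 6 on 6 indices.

Count = 1·7^5 = 1·16807 = 16807 (Konheim–Weiss)
E.g. (4,1,4,3,1,3) → sorted (1,1,3,3,4,4): b_i ≤ i ∀i, a PF.

16807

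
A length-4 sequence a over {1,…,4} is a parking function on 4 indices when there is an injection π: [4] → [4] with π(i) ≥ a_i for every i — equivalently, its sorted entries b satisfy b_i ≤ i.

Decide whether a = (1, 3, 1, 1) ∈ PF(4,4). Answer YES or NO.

Order a: b = (1, 1, 1, 3).
  b_1=1 ≤ 1
  b_2=1 ≤ 2
  b_3=1 ≤ 3
  b_4=3 ≤ 4
All bounds hold ⇒ YES

YES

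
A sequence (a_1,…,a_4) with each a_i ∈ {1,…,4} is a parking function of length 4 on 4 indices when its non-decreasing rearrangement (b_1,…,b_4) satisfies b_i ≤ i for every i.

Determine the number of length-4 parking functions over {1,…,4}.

|PF(4,4)| = (4−4+1)·(4+1)^(4−1) = 1×125 = 125 (Konheim–Weiss)
E.g. (4,1,2,3) → sorted (1,2,3,4): b_i ≤ i ∀i, a PF.

125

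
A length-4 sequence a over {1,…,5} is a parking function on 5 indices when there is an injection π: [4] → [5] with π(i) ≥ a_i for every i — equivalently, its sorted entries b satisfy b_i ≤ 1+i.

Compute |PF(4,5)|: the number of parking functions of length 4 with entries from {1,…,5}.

432

|PF(4,5)| = (6−4)·6^(4−1) = 2×216 = 432 (Konheim–Weiss)
One tuple (1,2,3,3) → sorted (1,2,3,3): b_i ≤ 1+i ∀i, a PF.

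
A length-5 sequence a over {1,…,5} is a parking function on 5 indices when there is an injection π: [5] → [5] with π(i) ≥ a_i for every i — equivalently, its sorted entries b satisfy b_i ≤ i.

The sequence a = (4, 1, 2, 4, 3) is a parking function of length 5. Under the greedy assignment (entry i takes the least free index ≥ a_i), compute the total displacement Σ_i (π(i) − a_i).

Σπ = 5·6/2 = 15 (π permutes [5]); Σa = 4+1+2+4+3 = 14; disp = 15−14 = 1.

1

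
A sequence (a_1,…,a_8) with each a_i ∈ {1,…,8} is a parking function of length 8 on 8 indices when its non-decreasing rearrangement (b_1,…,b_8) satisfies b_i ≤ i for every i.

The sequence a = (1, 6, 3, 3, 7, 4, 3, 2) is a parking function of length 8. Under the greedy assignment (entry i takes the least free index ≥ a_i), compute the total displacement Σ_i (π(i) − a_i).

7

Σπ = 8·9/2 = 36 (π permutes [8]); Σa = 1+6+3+3+7+4+3+2 = 29; disp = 36−29 = 7.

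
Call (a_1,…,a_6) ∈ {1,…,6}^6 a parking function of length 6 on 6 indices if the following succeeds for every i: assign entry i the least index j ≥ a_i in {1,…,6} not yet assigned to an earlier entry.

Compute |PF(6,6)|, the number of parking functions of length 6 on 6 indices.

16807

|PF(6,6)| = (6+1−6)·(6+1)^{6−1} = 1·16807 = 16807 (Konheim–Weiss)
Example (2,1,2,3,6,1) → sorted (1,1,2,2,3,6): b_i ≤ i ∀i, a PF.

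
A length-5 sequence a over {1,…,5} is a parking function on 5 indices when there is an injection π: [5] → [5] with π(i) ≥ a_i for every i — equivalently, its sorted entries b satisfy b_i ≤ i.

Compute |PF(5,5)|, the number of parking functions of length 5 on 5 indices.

1296

|PF| = (6−5)·6^(5−1) = 1·1296 = 1296 (Pollak)
E.g. (1,1,4,1,1) → sorted (1,1,1,1,4): b_i ≤ i ∀i, a PF.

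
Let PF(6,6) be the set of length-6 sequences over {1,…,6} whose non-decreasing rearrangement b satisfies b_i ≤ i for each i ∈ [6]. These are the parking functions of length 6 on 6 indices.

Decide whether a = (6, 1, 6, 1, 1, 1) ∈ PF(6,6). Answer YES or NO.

Sorted: b = (1, 1, 1, 1, 6, 6).
  b_1=1 ≤ 1
  b_2=1 ≤ 2
  b_3=1 ≤ 3
  b_4=1 ≤ 4
  b_5=6 > 5
  fails at i=5 ⇒ NO

NO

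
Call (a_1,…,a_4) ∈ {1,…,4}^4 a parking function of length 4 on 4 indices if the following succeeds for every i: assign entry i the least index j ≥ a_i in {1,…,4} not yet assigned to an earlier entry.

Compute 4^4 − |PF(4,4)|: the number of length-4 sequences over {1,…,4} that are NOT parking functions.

131

Count = 1·5^3 = 1×125 = 125
E.g. (3,4,3,4) → sorted (3,3,4,4): b_1=3>1, not a PF.
Total 256; non-PF = 256−125 = 131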